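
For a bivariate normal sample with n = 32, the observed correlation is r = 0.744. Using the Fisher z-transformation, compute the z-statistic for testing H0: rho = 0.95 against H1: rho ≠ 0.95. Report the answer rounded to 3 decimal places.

Fisher z: atanh(0.744) = 0.959380, atanh(0.95) = 1.831781
z = (z_r − z_0)·√(n−3) = (0.959380 − 1.831781)·√29 = -0.872401 · 5.385165 = -4.698

-4.698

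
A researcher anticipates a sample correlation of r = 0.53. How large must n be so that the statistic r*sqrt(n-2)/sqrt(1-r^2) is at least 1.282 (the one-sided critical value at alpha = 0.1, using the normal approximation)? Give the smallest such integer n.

7

Need r·√(n−2)/√(1−r²) ≥ 1.282
√(n−2) ≥ 1.282·√(1−0.2809) / 0.53 = 1.282·0.847998 / 0.53 = 2.0512
n−2 ≥ 4.2074  ⇒  n ≥ 6.2074
Smallest integer n = 7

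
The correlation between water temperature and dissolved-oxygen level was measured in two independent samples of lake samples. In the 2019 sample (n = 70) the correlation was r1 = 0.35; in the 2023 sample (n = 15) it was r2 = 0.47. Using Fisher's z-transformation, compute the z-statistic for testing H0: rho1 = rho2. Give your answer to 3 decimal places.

-0.461

Fisher z-transforms: z1 = atanh(0.35) = 0.365444, z2 = atanh(0.47) = 0.510070; difference d = -0.144626
Var(d) = 1/67 + 1/12 = 0.0149254 + 0.0833333 = 0.0982587
z = d/√Var(d) = -0.144626 / √0.0982587 = -0.144626 / 0.313462 = -0.461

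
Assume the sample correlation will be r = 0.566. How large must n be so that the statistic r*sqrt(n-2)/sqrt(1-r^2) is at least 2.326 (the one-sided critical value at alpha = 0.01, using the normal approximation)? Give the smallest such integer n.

14

r√(n−2)/√(1−r²) ≥ 2.326  ⇔  n−2 ≥ (2.326)²·(1−r²)/r²
(1−r²)/r² = (1−0.320356)/0.320356 = 2.1215
n ≥ 2 + 5.410276·2.1215 = 2 + 11.4779 = 13.4779
⌈13.4779⌉ = 14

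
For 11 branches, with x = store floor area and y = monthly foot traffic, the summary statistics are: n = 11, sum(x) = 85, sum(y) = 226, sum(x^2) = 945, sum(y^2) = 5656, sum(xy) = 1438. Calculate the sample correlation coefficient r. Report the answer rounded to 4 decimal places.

S_xy = nΣxy − ΣxΣy = 11·1438 − 85·226 = 15818 − 19210 = -3392
S_xx = nΣx² − (Σx)² = 11·945 − 85² = 10395 − 7225 = 3170
S_yy = nΣy² − (Σy)² = 11·5656 − 226² = 62216 − 51076 = 11140
r = S_xy / √(S_xx·S_yy) = -3392 / √(3170·11140) = -3392 / √35313800 = -3392 / 5942.5415 = -0.5708

-0.5708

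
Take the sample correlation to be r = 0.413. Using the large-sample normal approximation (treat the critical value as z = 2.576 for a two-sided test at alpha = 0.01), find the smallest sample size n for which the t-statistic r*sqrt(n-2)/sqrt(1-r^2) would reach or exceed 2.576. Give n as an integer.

Need r·√(n−2)/√(1−r²) ≥ 2.576
√(n−2) ≥ 2.576·√(1−0.170569) / 0.413 = 2.576·0.910731 / 0.413 = 5.6805
n−2 ≥ 32.2681  ⇒  n ≥ 34.2681
Smallest integer n = 35

35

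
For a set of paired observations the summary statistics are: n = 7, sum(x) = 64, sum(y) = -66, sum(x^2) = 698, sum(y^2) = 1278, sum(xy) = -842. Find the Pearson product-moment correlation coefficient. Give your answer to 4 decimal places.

-0.8770

Numerator: nΣxy − (Σx)(Σy) = 7·(-842) − (64)(-66) = -1670
Denominator: √[(nΣx²−(Σx)²)(nΣy²−(Σy)²)]
  nΣx²−(Σx)² = 7·698 − 4096 = 790;  nΣy²−(Σy)² = 7·1278 − 4356 = 4590
  √(790·4590) = √3626100 = 1904.2321
r = -1670 / 1904.2321 = -0.8770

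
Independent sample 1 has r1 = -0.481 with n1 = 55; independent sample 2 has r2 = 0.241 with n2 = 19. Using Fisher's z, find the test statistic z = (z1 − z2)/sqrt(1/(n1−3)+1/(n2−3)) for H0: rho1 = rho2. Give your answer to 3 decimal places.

Fisher z-transforms: z1 = atanh(-0.481) = -0.524284, z2 = atanh(0.241) = 0.245836; difference d = -0.770120
Var(d) = 1/52 + 1/16 = 0.0192308 + 0.0625000 = 0.0817308
z = d/√Var(d) = -0.770120 / √0.0817308 = -0.770120 / 0.285886 = -2.694

-2.694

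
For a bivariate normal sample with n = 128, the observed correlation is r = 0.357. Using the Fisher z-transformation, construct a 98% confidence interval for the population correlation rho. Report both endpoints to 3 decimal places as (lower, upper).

(0.164, 0.524)

Fisher z: z_r = atanh(r) = ½·ln((1+0.357)/(1−0.357)) = 0.373443
SE(z) = 1/√(n−3) = 1/√125 = 0.089443
98% ⇒ z* = 2.326; margin = 2.326·0.089443 = 0.208044
CI on z-scale: (0.165399, 0.581487)
Back-transform: tanh(0.165399) = 0.163907, tanh(0.581487) = 0.523745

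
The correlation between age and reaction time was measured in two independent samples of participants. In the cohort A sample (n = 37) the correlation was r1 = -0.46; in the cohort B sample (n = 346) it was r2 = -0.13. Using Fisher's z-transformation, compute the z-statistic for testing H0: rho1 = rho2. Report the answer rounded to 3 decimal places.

-2.039

z1 = atanh(-0.46) = -0.497311,  z2 = atanh(-0.13) = -0.130740
SE = √(1/(n1−3) + 1/(n2−3)) = √(1/34 + 1/343) = √(0.0294118 + 0.0029155) = √0.0323273 = 0.179798
z = (z1 − z2)/SE = (-0.497311 − (-0.130740)) / 0.179798 = -0.366571 / 0.179798 = -2.039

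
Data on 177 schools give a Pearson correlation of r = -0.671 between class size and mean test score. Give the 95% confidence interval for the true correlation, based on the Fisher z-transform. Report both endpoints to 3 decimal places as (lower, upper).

(-0.745, -0.581)

Fisher z: z_r = atanh(r) = ½·ln((1+(-0.671))/(1−(-0.671))) = -0.812560
SE(z) = 1/√(n−3) = 1/√174 = 0.075810
95% ⇒ z* = 1.960; margin = 1.960·0.075810 = 0.148588
CI on z-scale: (-0.961148, -0.663972)
Back-transform: tanh(-0.961148) = -0.744788, tanh(-0.663972) = -0.581001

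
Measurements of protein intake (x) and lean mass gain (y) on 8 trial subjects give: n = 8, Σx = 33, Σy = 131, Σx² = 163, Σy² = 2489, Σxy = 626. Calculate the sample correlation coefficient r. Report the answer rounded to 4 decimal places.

0.8907

S_xy = nΣxy − ΣxΣy = 8·626 − 33·131 = 5008 − 4323 = 685
S_xx = nΣx² − (Σx)² = 8·163 − 33² = 1304 − 1089 = 215
S_yy = nΣy² − (Σy)² = 8·2489 − 131² = 19912 − 17161 = 2751
r = S_xy / √(S_xx·S_yy) = 685 / √(215·2751) = 685 / √591465 = 685 / 769.0676 = 0.8907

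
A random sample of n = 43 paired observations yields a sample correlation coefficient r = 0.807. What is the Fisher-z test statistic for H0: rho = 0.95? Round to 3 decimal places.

-4.512

z_r = atanh(0.807) = 1.118367,  z_0 = atanh(0.95) = 1.831781
SE = 1/√(n−3) = 1/√40 = 0.158114
z = (z_r − z_0)/SE = (1.118367 − 1.831781) / 0.158114 = -0.713414 / 0.158114 = -4.512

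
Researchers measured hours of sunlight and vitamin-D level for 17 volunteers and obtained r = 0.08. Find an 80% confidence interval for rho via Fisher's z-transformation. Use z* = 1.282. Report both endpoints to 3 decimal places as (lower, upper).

Fisher z: z_r = atanh(r) = ½·ln((1+0.08)/(1−0.08)) = 0.080171
SE(z) = 1/√(n−3) = 1/√14 = 0.267261
80% ⇒ z* = 1.282; margin = 1.282·0.267261 = 0.342629
CI on z-scale: (-0.262458, 0.422800)
Back-transform: tanh(-0.262458) = -0.256593, tanh(0.422800) = 0.399287

(-0.257, 0.399)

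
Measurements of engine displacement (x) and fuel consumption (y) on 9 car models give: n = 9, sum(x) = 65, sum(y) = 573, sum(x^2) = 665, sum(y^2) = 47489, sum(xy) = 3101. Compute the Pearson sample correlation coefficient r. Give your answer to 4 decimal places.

Numerator: nΣxy − (Σx)(Σy) = 9·3101 − (65)(573) = -9336
Denominator: √[(nΣx²−(Σx)²)(nΣy²−(Σy)²)]
  nΣx²−(Σx)² = 9·665 − 4225 = 1760;  nΣy²−(Σy)² = 9·47489 − 328329 = 99072
  √(1760·99072) = √174366720 = 13204.7991
r = -9336 / 13204.7991 = -0.7070

-0.7070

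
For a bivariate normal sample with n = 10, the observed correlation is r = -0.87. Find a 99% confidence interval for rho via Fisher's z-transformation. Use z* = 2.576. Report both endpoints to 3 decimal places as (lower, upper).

z_r = atanh(-0.87) = -1.333080;  SE = 1/√(n−3) = 1/√7 = 0.377964
z-limits: -1.333080 ± 2.576·0.377964 = -1.333080 ± 0.973635 = [-2.306715, -0.359445]
ρ-limits: (tanh -2.306715, tanh -0.359445) = (-0.980, -0.345)

(-0.980, -0.345)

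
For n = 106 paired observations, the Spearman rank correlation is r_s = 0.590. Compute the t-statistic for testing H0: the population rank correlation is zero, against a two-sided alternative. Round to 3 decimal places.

t = r_s·√(n−2) / √(1−r_s²) with r_s = 0.590, n = 106
  = 0.590·√104 / √(1 − 0.348100)
  = 0.590·10.198039 / 0.807403
  = 6.016843 / 0.807403 = 7.452

7.452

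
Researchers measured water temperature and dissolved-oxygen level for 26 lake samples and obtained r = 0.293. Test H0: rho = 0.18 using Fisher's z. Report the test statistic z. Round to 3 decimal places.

0.575

Fisher z: atanh(0.293) = 0.301845, atanh(0.18) = 0.181983
z = (z_r − z_0)·√(n−3) = (0.301845 − 0.181983)·√23 = 0.119862 · 4.795832 = 0.575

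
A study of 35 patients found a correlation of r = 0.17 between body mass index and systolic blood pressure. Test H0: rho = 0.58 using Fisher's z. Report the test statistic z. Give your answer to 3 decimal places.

z_r = atanh(0.17) = 0.171667,  z_0 = atanh(0.58) = 0.662463
SE = 1/√(n−3) = 1/√32 = 0.176777
z = (z_r − z_0)/SE = (0.171667 − 0.662463) / 0.176777 = -0.490796 / 0.176777 = -2.776

-2.776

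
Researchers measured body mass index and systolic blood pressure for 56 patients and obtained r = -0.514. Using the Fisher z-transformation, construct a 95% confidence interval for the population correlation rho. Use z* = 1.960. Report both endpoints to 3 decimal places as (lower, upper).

(-0.684, -0.290)

z_r = atanh(-0.514) = -0.568151;  SE = 1/√(n−3) = 1/√53 = 0.137361
z-limits: -0.568151 ± 1.960·0.137361 = -0.568151 ± 0.269228 = [-0.837379, -0.298923]
ρ-limits: (tanh -0.837379, tanh -0.298923) = (-0.684, -0.290)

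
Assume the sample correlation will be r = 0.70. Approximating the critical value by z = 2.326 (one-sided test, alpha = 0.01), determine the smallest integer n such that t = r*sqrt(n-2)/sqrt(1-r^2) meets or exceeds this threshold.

8

r√(n−2)/√(1−r²) ≥ 2.326  ⇔  n−2 ≥ (2.326)²·(1−r²)/r²
(1−r²)/r² = (1−0.4900)/0.4900 = 1.0408
n ≥ 2 + 5.410276·1.0408 = 2 + 5.6310 = 7.6310
⌈7.6310⌉ = 8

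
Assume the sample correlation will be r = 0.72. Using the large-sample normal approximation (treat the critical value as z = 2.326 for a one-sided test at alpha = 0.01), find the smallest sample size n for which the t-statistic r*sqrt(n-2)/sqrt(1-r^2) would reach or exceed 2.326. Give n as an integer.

8

r√(n−2)/√(1−r²) ≥ 2.326  ⇔  n−2 ≥ (2.326)²·(1−r²)/r²
(1−r²)/r² = (1−0.5184)/0.5184 = 0.9290
n ≥ 2 + 5.410276·0.9290 = 2 + 5.0261 = 7.0261
⌈7.0261⌉ = 8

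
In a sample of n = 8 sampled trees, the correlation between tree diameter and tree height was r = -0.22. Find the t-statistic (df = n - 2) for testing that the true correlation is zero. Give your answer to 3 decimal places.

-0.552

1 − r² = 1 − 0.0484 = 0.9516;  √(1−r²) = 0.975500
√(n−2) = √6 = 2.449490
t = r·√(n−2)/√(1−r²) = -0.22 · 2.449490 / 0.975500 = -0.552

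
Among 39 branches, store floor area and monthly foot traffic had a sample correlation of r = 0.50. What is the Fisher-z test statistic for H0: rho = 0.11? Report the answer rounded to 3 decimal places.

2.633

Fisher z: atanh(0.50) = 0.549306, atanh(0.11) = 0.110447
z = (z_r − z_0)·√(n−3) = (0.549306 − 0.110447)·√36 = 0.438859 · 6.000000 = 2.633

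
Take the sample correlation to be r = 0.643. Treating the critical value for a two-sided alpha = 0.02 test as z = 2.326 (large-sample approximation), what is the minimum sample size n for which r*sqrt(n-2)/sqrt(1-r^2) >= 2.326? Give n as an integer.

10

r√(n−2)/√(1−r²) ≥ 2.326  ⇔  n−2 ≥ (2.326)²·(1−r²)/r²
(1−r²)/r² = (1−0.413449)/0.413449 = 1.4187
n ≥ 2 + 5.410276·1.4187 = 2 + 7.6756 = 9.6756
⌈9.6756⌉ = 10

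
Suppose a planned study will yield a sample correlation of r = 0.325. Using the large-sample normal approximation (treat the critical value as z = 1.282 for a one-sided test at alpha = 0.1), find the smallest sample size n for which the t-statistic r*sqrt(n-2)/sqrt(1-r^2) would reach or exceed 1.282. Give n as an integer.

Need r·√(n−2)/√(1−r²) ≥ 1.282
√(n−2) ≥ 1.282·√(1−0.105625) / 0.325 = 1.282·0.945714 / 0.325 = 3.7305
n−2 ≥ 13.9166  ⇒  n ≥ 15.9166
Smallest integer n = 16

16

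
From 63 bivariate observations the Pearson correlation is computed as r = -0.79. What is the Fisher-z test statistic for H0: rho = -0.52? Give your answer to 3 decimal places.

Fisher z: atanh(-0.79) = -1.071432, atanh(-0.52) = -0.576340
z = (z_r − z_0)·√(n−3) = (-1.071432 − (-0.576340))·√60 = -0.495092 · 7.745967 = -3.835

-3.835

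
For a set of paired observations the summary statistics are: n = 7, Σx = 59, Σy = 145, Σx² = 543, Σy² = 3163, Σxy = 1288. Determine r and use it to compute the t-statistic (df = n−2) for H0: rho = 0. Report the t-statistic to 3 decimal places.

2.711

S_xy = nΣxy − ΣxΣy = 7·1288 − 59·145 = 9016 − 8555 = 461
S_xx = nΣx² − (Σx)² = 7·543 − 59² = 3801 − 3481 = 320
S_yy = nΣy² − (Σy)² = 7·3163 − 145² = 22141 − 21025 = 1116
r = S_xy / √(S_xx·S_yy) = 461 / √(320·1116) = 461 / √357120 = 461 / 597.5952 = 0.7714
t = r·√(n−2)/√(1−r²) = 0.7714·√5 / √(1−0.595058) = 1.724903 / 0.636351 = 2.711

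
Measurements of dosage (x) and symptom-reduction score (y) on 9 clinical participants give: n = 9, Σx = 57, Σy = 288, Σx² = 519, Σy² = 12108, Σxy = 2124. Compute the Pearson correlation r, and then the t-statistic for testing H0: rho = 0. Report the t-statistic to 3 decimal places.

S_xy = nΣxy − ΣxΣy = 9·2124 − 57·288 = 19116 − 16416 = 2700
S_xx = nΣx² − (Σx)² = 9·519 − 57² = 4671 − 3249 = 1422
S_yy = nΣy² − (Σy)² = 9·12108 − 288² = 108972 − 82944 = 26028
r = S_xy / √(S_xx·S_yy) = 2700 / √(1422·26028) = 2700 / √37011816 = 2700 / 6083.7337 = 0.4438
t = r·√(n−2)/√(1−r²) = 0.4438·√7 / √(1−0.196958) = 1.174184 / 0.896126 = 1.310

1.310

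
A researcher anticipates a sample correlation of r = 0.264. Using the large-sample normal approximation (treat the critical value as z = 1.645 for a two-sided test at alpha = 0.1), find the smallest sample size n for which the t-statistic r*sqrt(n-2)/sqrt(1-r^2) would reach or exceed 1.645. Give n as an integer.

39

Need r·√(n−2)/√(1−r²) ≥ 1.645
√(n−2) ≥ 1.645·√(1−0.069696) / 0.264 = 1.645·0.964523 / 0.264 = 6.0100
n−2 ≥ 36.1201  ⇒  n ≥ 38.1201
Smallest integer n = 39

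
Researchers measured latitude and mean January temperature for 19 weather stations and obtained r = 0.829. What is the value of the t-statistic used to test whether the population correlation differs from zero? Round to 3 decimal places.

6.112

t = r·√(n−2) / √(1−r²) with r = 0.829, n = 19
  = 0.829·√17 / √(1 − 0.687241)
  = 0.829·4.123106 / 0.559249
  = 3.418055 / 0.559249 = 6.112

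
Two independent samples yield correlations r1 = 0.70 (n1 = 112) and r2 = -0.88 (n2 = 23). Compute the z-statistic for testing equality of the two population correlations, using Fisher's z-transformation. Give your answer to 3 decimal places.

z1 = atanh(0.70) = 0.867301,  z2 = atanh(-0.88) = -1.375768
SE = √(1/(n1−3) + 1/(n2−3)) = √(1/109 + 1/20) = √(0.0091743 + 0.0500000) = √0.0591743 = 0.243258
z = (z1 − z2)/SE = (0.867301 − (-1.375768)) / 0.243258 = 2.243069 / 0.243258 = 9.221

9.221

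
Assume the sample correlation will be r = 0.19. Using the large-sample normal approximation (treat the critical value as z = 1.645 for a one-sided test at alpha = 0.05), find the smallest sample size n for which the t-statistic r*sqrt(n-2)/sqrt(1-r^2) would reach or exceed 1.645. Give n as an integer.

75

Need r·√(n−2)/√(1−r²) ≥ 1.645
√(n−2) ≥ 1.645·√(1−0.0361) / 0.19 = 1.645·0.981784 / 0.19 = 8.5002
n−2 ≥ 72.2534  ⇒  n ≥ 74.2534
Smallest integer n = 75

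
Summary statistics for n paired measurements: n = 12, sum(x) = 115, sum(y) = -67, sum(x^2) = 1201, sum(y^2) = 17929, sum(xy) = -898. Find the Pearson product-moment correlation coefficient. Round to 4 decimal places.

-0.1942

S_xy = nΣxy − ΣxΣy = 12·(-898) − 115·(-67) = -10776 − (-7705) = -3071
S_xx = nΣx² − (Σx)² = 12·1201 − 115² = 14412 − 13225 = 1187
S_yy = nΣy² − (Σy)² = 12·17929 − (-67)² = 215148 − 4489 = 210659
r = S_xy / √(S_xx·S_yy) = -3071 / √(1187·210659) = -3071 / √250052233 = -3071 / 15813.0400 = -0.1942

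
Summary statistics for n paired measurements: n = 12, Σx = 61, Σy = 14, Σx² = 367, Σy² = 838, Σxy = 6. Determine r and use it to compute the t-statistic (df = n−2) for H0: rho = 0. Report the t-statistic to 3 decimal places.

-0.999

Numerator: nΣxy − (Σx)(Σy) = 12·6 − (61)(14) = -782
Denominator: √[(nΣx²−(Σx)²)(nΣy²−(Σy)²)]
  nΣx²−(Σx)² = 12·367 − 3721 = 683;  nΣy²−(Σy)² = 12·838 − 196 = 9860
  √(683·9860) = √6734380 = 2595.0684
r = -782 / 2595.0684 = -0.3013
t = r·√(n−2)/√(1−r²) = -0.3013·√10 / √(1−0.090782) = -0.952794 / 0.953529 = -0.999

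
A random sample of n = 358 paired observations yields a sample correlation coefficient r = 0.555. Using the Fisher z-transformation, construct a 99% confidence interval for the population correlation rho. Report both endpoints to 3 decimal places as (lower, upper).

(0.453, 0.642)

z_r = atanh(0.555) = 0.625578;  SE = 1/√(n−3) = 1/√355 = 0.053074
z-limits: 0.625578 ± 2.576·0.053074 = 0.625578 ± 0.136719 = [0.488859, 0.762297]
ρ-limits: (tanh 0.488859, tanh 0.762297) = (0.453, 0.642)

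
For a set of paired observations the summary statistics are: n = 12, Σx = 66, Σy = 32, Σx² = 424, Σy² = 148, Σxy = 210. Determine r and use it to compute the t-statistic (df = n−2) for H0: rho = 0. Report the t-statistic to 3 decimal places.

2.082

Numerator: nΣxy − (Σx)(Σy) = 12·210 − (66)(32) = 408
Denominator: √[(nΣx²−(Σx)²)(nΣy²−(Σy)²)]
  nΣx²−(Σx)² = 12·424 − 4356 = 732;  nΣy²−(Σy)² = 12·148 − 1024 = 752
  √(732·752) = √550464 = 741.9326
r = 408 / 741.9326 = 0.5499
t = r·√(n−2)/√(1−r²) = 0.5499·√10 / √(1−0.302390) = 1.738936 / 0.835231 = 2.082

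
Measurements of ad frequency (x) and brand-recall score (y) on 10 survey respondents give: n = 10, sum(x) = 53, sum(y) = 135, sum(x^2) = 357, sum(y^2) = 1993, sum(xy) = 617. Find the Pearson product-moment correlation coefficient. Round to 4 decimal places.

Numerator: nΣxy − (Σx)(Σy) = 10·617 − (53)(135) = -985
Denominator: √[(nΣx²−(Σx)²)(nΣy²−(Σy)²)]
  nΣx²−(Σx)² = 10·357 − 2809 = 761;  nΣy²−(Σy)² = 10·1993 − 18225 = 1705
  √(761·1705) = √1297505 = 1139.0808
r = -985 / 1139.0808 = -0.8647

-0.8647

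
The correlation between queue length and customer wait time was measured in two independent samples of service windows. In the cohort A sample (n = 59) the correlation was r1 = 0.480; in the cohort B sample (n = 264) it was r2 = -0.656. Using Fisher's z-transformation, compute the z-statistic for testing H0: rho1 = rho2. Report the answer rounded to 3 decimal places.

8.887

Fisher z-transforms: z1 = atanh(0.480) = 0.522984, z2 = atanh(-0.656) = -0.785759; difference d = 1.308743
Var(d) = 1/56 + 1/261 = 0.0178571 + 0.0038314 = 0.0216885
z = d/√Var(d) = 1.308743 / √0.0216885 = 1.308743 / 0.147270 = 8.887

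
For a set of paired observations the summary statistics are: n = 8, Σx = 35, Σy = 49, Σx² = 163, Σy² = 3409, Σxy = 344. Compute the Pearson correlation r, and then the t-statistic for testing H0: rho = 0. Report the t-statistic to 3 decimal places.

S_xy = nΣxy − ΣxΣy = 8·344 − 35·49 = 2752 − 1715 = 1037
S_xx = nΣx² − (Σx)² = 8·163 − 35² = 1304 − 1225 = 79
S_yy = nΣy² − (Σy)² = 8·3409 − 49² = 27272 − 2401 = 24871
r = S_xy / √(S_xx·S_yy) = 1037 / √(79·24871) = 1037 / √1964809 = 1037 / 1401.7164 = 0.7398
t = r·√(n−2)/√(1−r²) = 0.7398·√6 / √(1−0.547304) = 1.812133 / 0.672827 = 2.693

2.693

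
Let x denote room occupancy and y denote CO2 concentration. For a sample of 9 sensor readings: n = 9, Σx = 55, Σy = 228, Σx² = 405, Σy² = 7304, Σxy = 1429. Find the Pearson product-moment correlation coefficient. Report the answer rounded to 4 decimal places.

S_xy = nΣxy − ΣxΣy = 9·1429 − 55·228 = 12861 − 12540 = 321
S_xx = nΣx² − (Σx)² = 9·405 − 55² = 3645 − 3025 = 620
S_yy = nΣy² − (Σy)² = 9·7304 − 228² = 65736 − 51984 = 13752
r = S_xy / √(S_xx·S_yy) = 321 / √(620·13752) = 321 / √8526240 = 321 / 2919.9726 = 0.1099

0.1099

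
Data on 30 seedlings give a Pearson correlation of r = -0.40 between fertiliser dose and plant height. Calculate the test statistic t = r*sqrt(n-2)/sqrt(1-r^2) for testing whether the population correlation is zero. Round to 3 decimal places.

1 − r² = 1 − 0.1600 = 0.8400;  √(1−r²) = 0.916515
√(n−2) = √28 = 5.291503
t = r·√(n−2)/√(1−r²) = -0.40 · 5.291503 / 0.916515 = -2.309

-2.309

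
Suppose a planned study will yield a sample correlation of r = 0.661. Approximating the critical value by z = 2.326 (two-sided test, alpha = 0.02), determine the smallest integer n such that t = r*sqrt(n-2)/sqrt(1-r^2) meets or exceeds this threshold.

9

r√(n−2)/√(1−r²) ≥ 2.326  ⇔  n−2 ≥ (2.326)²·(1−r²)/r²
(1−r²)/r² = (1−0.436921)/0.436921 = 1.2887
n ≥ 2 + 5.410276·1.2887 = 2 + 6.9722 = 8.9722
⌈8.9722⌉ = 9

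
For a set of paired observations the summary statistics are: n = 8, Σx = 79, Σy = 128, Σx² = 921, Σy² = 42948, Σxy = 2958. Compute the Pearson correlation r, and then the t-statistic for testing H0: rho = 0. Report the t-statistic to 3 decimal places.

2.440

Numerator: nΣxy − (Σx)(Σy) = 8·2958 − (79)(128) = 13552
Denominator: √[(nΣx²−(Σx)²)(nΣy²−(Σy)²)]
  nΣx²−(Σx)² = 8·921 − 6241 = 1127;  nΣy²−(Σy)² = 8·42948 − 16384 = 327200
  √(1127·327200) = √368754400 = 19202.9789
r = 13552 / 19202.9789 = 0.7057
t = r·√(n−2)/√(1−r²) = 0.7057·√6 / √(1−0.498012) = 1.728605 / 0.708511 = 2.440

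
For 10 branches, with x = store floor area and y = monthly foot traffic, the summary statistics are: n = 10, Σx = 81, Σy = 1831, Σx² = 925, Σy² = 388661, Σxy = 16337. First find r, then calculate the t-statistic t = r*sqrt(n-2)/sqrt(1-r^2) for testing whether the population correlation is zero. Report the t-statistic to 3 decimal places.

1.225

S_xy = nΣxy − ΣxΣy = 10·16337 − 81·1831 = 163370 − 148311 = 15059
S_xx = nΣx² − (Σx)² = 10·925 − 81² = 9250 − 6561 = 2689
S_yy = nΣy² − (Σy)² = 10·388661 − 1831² = 3886610 − 3352561 = 534049
r = S_xy / √(S_xx·S_yy) = 15059 / √(2689·534049) = 15059 / √1436057761 = 15059 / 37895.3528 = 0.3974
t = r·√(n−2)/√(1−r²) = 0.3974·√8 / √(1−0.157927) = 1.124017 / 0.917645 = 1.225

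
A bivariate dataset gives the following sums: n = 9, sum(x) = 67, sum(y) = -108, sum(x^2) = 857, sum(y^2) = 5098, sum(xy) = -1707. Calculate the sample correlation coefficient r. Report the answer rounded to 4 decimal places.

-0.7738

Numerator: nΣxy − (Σx)(Σy) = 9·(-1707) − (67)(-108) = -8127
Denominator: √[(nΣx²−(Σx)²)(nΣy²−(Σy)²)]
  nΣx²−(Σx)² = 9·857 − 4489 = 3224;  nΣy²−(Σy)² = 9·5098 − 11664 = 34218
  √(3224·34218) = √110318832 = 10503.2772
r = -8127 / 10503.2772 = -0.7738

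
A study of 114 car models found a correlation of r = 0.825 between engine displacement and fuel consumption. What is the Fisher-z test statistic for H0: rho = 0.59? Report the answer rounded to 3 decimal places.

5.211

Fisher z: atanh(0.825) = 1.172275, atanh(0.59) = 0.677666
z = (z_r − z_0)·√(n−3) = (1.172275 − 0.677666)·√111 = 0.494609 · 10.535654 = 5.211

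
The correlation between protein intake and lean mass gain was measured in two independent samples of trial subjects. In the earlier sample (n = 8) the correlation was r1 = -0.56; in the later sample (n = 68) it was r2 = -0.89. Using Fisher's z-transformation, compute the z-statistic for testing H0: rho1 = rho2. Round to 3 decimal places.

Fisher z-transforms: z1 = atanh(-0.56) = -0.632833, z2 = atanh(-0.89) = -1.421926; difference d = 0.789093
Var(d) = 1/5 + 1/65 = 0.2000000 + 0.0153846 = 0.2153846
z = d/√Var(d) = 0.789093 / √0.2153846 = 0.789093 / 0.464095 = 1.700

1.700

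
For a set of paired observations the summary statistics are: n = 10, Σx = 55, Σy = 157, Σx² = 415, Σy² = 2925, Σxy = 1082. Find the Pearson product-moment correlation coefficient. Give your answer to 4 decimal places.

0.9604

Numerator: nΣxy − (Σx)(Σy) = 10·1082 − (55)(157) = 2185
Denominator: √[(nΣx²−(Σx)²)(nΣy²−(Σy)²)]
  nΣx²−(Σx)² = 10·415 − 3025 = 1125;  nΣy²−(Σy)² = 10·2925 − 24649 = 4601
  √(1125·4601) = √5176125 = 2275.1099
r = 2185 / 2275.1099 = 0.9604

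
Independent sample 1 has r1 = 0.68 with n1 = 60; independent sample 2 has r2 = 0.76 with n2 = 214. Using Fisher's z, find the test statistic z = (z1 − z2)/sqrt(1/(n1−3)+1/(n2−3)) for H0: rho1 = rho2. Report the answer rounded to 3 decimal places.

Fisher z-transforms: z1 = atanh(0.68) = 0.829114, z2 = atanh(0.76) = 0.996215; difference d = -0.167101
Var(d) = 1/57 + 1/211 = 0.0175439 + 0.0047393 = 0.0222832
z = d/√Var(d) = -0.167101 / √0.0222832 = -0.167101 / 0.149276 = -1.119

-1.119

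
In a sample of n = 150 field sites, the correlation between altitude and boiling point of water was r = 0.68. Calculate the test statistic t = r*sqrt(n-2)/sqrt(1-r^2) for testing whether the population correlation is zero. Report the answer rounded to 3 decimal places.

11.283

1 − r² = 1 − 0.4624 = 0.5376;  √(1−r²) = 0.733212
√(n−2) = √148 = 12.165525
t = r·√(n−2)/√(1−r²) = 0.68 · 12.165525 / 0.733212 = 11.283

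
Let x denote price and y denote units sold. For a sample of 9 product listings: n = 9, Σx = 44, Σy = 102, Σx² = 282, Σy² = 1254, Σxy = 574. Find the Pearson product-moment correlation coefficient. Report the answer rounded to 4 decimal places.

0.9305

S_xy = nΣxy − ΣxΣy = 9·574 − 44·102 = 5166 − 4488 = 678
S_xx = nΣx² − (Σx)² = 9·282 − 44² = 2538 − 1936 = 602
S_yy = nΣy² − (Σy)² = 9·1254 − 102² = 11286 − 10404 = 882
r = S_xy / √(S_xx·S_yy) = 678 / √(602·882) = 678 / √530964 = 678 / 728.6728 = 0.9305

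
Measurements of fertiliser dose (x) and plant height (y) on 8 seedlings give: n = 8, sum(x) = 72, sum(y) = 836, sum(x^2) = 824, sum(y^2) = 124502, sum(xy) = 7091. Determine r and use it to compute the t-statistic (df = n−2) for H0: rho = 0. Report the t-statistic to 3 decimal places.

-0.421

S_xy = nΣxy − ΣxΣy = 8·7091 − 72·836 = 56728 − 60192 = -3464
S_xx = nΣx² − (Σx)² = 8·824 − 72² = 6592 − 5184 = 1408
S_yy = nΣy² − (Σy)² = 8·124502 − 836² = 996016 − 698896 = 297120
r = S_xy / √(S_xx·S_yy) = -3464 / √(1408·297120) = -3464 / √418344960 = -3464 / 20453.4828 = -0.1694
t = r·√(n−2)/√(1−r²) = -0.1694·√6 / √(1−0.028696) = -0.414944 / 0.985548 = -0.421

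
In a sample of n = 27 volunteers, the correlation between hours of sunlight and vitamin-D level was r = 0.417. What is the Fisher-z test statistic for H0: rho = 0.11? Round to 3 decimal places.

z_r = atanh(0.417) = 0.444055,  z_0 = atanh(0.11) = 0.110447
SE = 1/√(n−3) = 1/√24 = 0.204124
z = (z_r − z_0)/SE = (0.444055 − 0.110447) / 0.204124 = 0.333608 / 0.204124 = 1.634

1.634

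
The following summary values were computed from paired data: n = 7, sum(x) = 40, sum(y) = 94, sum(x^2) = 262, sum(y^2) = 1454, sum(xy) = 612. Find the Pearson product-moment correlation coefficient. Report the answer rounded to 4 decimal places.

0.9351

S_xy = nΣxy − ΣxΣy = 7·612 − 40·94 = 4284 − 3760 = 524
S_xx = nΣx² − (Σx)² = 7·262 − 40² = 1834 − 1600 = 234
S_yy = nΣy² − (Σy)² = 7·1454 − 94² = 10178 − 8836 = 1342
r = S_xy / √(S_xx·S_yy) = 524 / √(234·1342) = 524 / √314028 = 524 / 560.3820 = 0.9351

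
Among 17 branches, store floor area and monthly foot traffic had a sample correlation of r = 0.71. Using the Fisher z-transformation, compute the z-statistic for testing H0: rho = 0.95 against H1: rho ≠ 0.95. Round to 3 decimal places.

-3.534

z_r = atanh(0.71) = 0.887184,  z_0 = atanh(0.95) = 1.831781
SE = 1/√(n−3) = 1/√14 = 0.267261
z = (z_r − z_0)/SE = (0.887184 − 1.831781) / 0.267261 = -0.944597 / 0.267261 = -3.534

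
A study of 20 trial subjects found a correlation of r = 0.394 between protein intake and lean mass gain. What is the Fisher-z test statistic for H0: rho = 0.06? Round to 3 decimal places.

1.470

Fisher z: atanh(0.394) = 0.416526, atanh(0.06) = 0.060072
z = (z_r − z_0)·√(n−3) = (0.416526 − 0.060072)·√17 = 0.356454 · 4.123106 = 1.470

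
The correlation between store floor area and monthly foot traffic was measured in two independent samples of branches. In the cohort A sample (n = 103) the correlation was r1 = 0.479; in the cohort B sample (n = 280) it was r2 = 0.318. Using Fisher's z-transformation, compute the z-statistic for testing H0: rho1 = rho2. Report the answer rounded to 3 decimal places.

1.648

z1 = atanh(0.479) = 0.521686,  z2 = atanh(0.318) = 0.329421
SE = √(1/(n1−3) + 1/(n2−3)) = √(1/100 + 1/277) = √(0.0100000 + 0.0036101) = √0.0136101 = 0.116662
z = (z1 − z2)/SE = (0.521686 − 0.329421) / 0.116662 = 0.192265 / 0.116662 = 1.648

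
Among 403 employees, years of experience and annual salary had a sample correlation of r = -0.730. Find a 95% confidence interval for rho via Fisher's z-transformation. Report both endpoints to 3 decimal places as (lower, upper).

Fisher z: z_r = atanh(r) = ½·ln((1+(-0.730))/(1−(-0.730))) = -0.928727
SE(z) = 1/√(n−3) = 1/√400 = 0.050000
95% ⇒ z* = 1.960; margin = 1.960·0.050000 = 0.098000
CI on z-scale: (-1.026727, -0.830727)
Back-transform: tanh(-1.026727) = -0.772592, tanh(-0.830727) = -0.680866

(-0.773, -0.681)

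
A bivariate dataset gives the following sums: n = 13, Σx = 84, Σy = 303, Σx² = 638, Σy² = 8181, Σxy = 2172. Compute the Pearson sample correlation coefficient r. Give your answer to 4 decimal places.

S_xy = nΣxy − ΣxΣy = 13·2172 − 84·303 = 28236 − 25452 = 2784
S_xx = nΣx² − (Σx)² = 13·638 − 84² = 8294 − 7056 = 1238
S_yy = nΣy² − (Σy)² = 13·8181 − 303² = 106353 − 91809 = 14544
r = S_xy / √(S_xx·S_yy) = 2784 / √(1238·14544) = 2784 / √18005472 = 2784 / 4243.2855 = 0.6561

0.6561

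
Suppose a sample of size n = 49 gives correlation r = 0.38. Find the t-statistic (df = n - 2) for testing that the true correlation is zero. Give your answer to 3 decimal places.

2.816

t = r·√(n−2) / √(1−r²) with r = 0.38, n = 49
  = 0.38·√47 / √(1 − 0.1444)
  = 0.38·6.855655 / 0.924986
  = 2.605149 / 0.924986 = 2.816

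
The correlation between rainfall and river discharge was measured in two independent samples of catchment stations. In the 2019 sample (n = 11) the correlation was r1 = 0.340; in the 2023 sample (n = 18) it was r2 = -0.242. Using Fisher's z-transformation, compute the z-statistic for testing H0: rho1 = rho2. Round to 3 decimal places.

Fisher z-transforms: z1 = atanh(0.340) = 0.354093, z2 = atanh(-0.242) = -0.246897; difference d = 0.600990
Var(d) = 1/8 + 1/15 = 0.1250000 + 0.0666667 = 0.1916667
z = d/√Var(d) = 0.600990 / √0.1916667 = 0.600990 / 0.437798 = 1.373

1.373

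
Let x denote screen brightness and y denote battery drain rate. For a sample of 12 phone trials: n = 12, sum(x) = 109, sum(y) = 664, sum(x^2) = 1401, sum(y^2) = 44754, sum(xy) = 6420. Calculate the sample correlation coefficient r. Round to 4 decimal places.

S_xy = nΣxy − ΣxΣy = 12·6420 − 109·664 = 77040 − 72376 = 4664
S_xx = nΣx² − (Σx)² = 12·1401 − 109² = 16812 − 11881 = 4931
S_yy = nΣy² − (Σy)² = 12·44754 − 664² = 537048 − 440896 = 96152
r = S_xy / √(S_xx·S_yy) = 4664 / √(4931·96152) = 4664 / √474125512 = 4664 / 21774.4233 = 0.2142

0.2142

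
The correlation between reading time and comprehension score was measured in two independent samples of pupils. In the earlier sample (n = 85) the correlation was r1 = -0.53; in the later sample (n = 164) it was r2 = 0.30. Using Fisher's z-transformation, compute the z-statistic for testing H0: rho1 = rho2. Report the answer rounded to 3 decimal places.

-6.631

z1 = atanh(-0.53) = -0.590145,  z2 = atanh(0.30) = 0.309520
SE = √(1/(n1−3) + 1/(n2−3)) = √(1/82 + 1/161) = √(0.0121951 + 0.0062112) = √0.0184063 = 0.135670
z = (z1 − z2)/SE = (-0.590145 − 0.309520) / 0.135670 = -0.899665 / 0.135670 = -6.631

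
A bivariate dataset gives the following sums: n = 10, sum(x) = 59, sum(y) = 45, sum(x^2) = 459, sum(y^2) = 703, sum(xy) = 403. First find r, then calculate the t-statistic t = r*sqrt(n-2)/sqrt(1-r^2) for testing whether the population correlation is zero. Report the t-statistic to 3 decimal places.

2.033

S_xy = nΣxy − ΣxΣy = 10·403 − 59·45 = 4030 − 2655 = 1375
S_xx = nΣx² − (Σx)² = 10·459 − 59² = 4590 − 3481 = 1109
S_yy = nΣy² − (Σy)² = 10·703 − 45² = 7030 − 2025 = 5005
r = S_xy / √(S_xx·S_yy) = 1375 / √(1109·5005) = 1375 / √5550545 = 1375 / 2355.9595 = 0.5836
t = r·√(n−2)/√(1−r²) = 0.5836·√8 / √(1−0.340589) = 1.650670 / 0.812041 = 2.033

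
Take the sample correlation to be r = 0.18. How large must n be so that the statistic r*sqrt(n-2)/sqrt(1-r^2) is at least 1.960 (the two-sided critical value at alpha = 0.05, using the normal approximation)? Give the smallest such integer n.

117

Need r·√(n−2)/√(1−r²) ≥ 1.960
√(n−2) ≥ 1.960·√(1−0.0324) / 0.18 = 1.960·0.983667 / 0.18 = 10.7110
n−2 ≥ 114.7255  ⇒  n ≥ 116.7255
Smallest integer n = 117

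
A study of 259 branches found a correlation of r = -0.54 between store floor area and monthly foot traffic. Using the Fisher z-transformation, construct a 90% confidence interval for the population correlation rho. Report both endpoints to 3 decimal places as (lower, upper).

z_r = atanh(-0.54) = -0.604156;  SE = 1/√(n−3) = 1/√256 = 0.062500
z-limits: -0.604156 ± 1.645·0.062500 = -0.604156 ± 0.102813 = [-0.706969, -0.501343]
ρ-limits: (tanh -0.706969, tanh -0.501343) = (-0.609, -0.463)

(-0.609, -0.463)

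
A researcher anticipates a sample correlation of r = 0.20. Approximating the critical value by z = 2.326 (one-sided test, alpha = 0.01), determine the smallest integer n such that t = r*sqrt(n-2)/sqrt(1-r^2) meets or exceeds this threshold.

132

r√(n−2)/√(1−r²) ≥ 2.326  ⇔  n−2 ≥ (2.326)²·(1−r²)/r²
(1−r²)/r² = (1−0.0400)/0.0400 = 24.0000
n ≥ 2 + 5.410276·24.0000 = 2 + 129.8466 = 131.8466
⌈131.8466⌉ = 132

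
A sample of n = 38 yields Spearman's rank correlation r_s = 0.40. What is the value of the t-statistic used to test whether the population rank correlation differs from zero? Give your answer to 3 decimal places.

2.619

1 − r_s² = 1 − 0.1600 = 0.8400;  √(1−r_s²) = 0.916515
√(n−2) = √36 = 6.000000
t = r_s·√(n−2)/√(1−r_s²) = 0.40 · 6.000000 / 0.916515 = 2.619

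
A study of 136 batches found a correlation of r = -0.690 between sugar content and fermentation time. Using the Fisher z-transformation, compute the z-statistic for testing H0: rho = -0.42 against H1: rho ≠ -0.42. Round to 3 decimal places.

-4.616

Fisher z: atanh(-0.690) = -0.847956, atanh(-0.42) = -0.447692
z = (z_r − z_0)·√(n−3) = (-0.847956 − (-0.447692))·√133 = -0.400264 · 11.532563 = -4.616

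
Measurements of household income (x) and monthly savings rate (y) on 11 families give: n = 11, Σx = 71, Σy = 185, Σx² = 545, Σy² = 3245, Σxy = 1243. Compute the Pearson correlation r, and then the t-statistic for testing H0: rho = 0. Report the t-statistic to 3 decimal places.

Numerator: nΣxy − (Σx)(Σy) = 11·1243 − (71)(185) = 538
Denominator: √[(nΣx²−(Σx)²)(nΣy²−(Σy)²)]
  nΣx²−(Σx)² = 11·545 − 5041 = 954;  nΣy²−(Σy)² = 11·3245 − 34225 = 1470
  √(954·1470) = √1402380 = 1184.2213
r = 538 / 1184.2213 = 0.4543
t = r·√(n−2)/√(1−r²) = 0.4543·√9 / √(1−0.206388) = 1.362900 / 0.890849 = 1.530

1.530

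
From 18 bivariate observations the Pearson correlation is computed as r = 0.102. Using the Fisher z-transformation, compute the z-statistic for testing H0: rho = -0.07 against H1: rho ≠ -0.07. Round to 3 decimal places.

0.668

Fisher z: atanh(0.102) = 0.102356, atanh(-0.07) = -0.070115
z = (z_r − z_0)·√(n−3) = (0.102356 − (-0.070115))·√15 = 0.172471 · 3.872983 = 0.668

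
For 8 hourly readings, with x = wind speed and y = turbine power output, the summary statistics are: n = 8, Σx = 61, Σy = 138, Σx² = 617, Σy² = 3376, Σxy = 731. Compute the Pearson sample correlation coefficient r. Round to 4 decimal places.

Numerator: nΣxy − (Σx)(Σy) = 8·731 − (61)(138) = -2570
Denominator: √[(nΣx²−(Σx)²)(nΣy²−(Σy)²)]
  nΣx²−(Σx)² = 8·617 − 3721 = 1215;  nΣy²−(Σy)² = 8·3376 − 19044 = 7964
  √(1215·7964) = √9676260 = 3110.6687
r = -2570 / 3110.6687 = -0.8262

-0.8262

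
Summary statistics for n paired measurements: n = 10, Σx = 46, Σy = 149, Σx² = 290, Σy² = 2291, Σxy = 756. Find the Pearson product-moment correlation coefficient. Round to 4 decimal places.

S_xy = nΣxy − ΣxΣy = 10·756 − 46·149 = 7560 − 6854 = 706
S_xx = nΣx² − (Σx)² = 10·290 − 46² = 2900 − 2116 = 784
S_yy = nΣy² − (Σy)² = 10·2291 − 149² = 22910 − 22201 = 709
r = S_xy / √(S_xx·S_yy) = 706 / √(784·709) = 706 / √555856 = 706 / 745.5575 = 0.9469

0.9469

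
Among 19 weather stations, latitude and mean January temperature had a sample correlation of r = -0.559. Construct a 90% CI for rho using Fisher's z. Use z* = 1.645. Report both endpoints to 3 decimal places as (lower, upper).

(-0.779, -0.217)

z_r = atanh(-0.559) = -0.631377;  SE = 1/√(n−3) = 1/√16 = 0.250000
z-limits: -0.631377 ± 1.645·0.250000 = -0.631377 ± 0.411250 = [-1.042627, -0.220127]
ρ-limits: (tanh -1.042627, tanh -0.220127) = (-0.779, -0.217)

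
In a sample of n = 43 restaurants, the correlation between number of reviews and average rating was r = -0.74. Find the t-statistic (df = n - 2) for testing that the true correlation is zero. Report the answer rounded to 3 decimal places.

-7.045

t = r·√(n−2) / √(1−r²) with r = -0.74, n = 43
  = -0.74·√41 / √(1 − 0.5476)
  = -0.74·6.403124 / 0.672607
  = -4.738312 / 0.672607 = -7.045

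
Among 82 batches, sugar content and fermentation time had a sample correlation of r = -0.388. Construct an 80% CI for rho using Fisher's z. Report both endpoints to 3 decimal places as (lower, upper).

z_r = atanh(-0.388) = -0.409443;  SE = 1/√(n−3) = 1/√79 = 0.112509
z-limits: -0.409443 ± 1.282·0.112509 = -0.409443 ± 0.144237 = [-0.553680, -0.265206]
ρ-limits: (tanh -0.553680, tanh -0.265206) = (-0.503, -0.259)

(-0.503, -0.259)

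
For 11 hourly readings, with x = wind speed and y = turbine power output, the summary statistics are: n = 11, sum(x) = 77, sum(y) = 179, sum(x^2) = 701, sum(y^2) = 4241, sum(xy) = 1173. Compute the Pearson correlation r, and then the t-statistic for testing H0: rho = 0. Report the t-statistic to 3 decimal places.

Numerator: nΣxy − (Σx)(Σy) = 11·1173 − (77)(179) = -880
Denominator: √[(nΣx²−(Σx)²)(nΣy²−(Σy)²)]
  nΣx²−(Σx)² = 11·701 − 5929 = 1782;  nΣy²−(Σy)² = 11·4241 − 32041 = 14610
  √(1782·14610) = √26035020 = 5102.4524
r = -880 / 5102.4524 = -0.1725
t = r·√(n−2)/√(1−r²) = -0.1725·√9 / √(1−0.029756) = -0.517500 / 0.985010 = -0.525

-0.525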